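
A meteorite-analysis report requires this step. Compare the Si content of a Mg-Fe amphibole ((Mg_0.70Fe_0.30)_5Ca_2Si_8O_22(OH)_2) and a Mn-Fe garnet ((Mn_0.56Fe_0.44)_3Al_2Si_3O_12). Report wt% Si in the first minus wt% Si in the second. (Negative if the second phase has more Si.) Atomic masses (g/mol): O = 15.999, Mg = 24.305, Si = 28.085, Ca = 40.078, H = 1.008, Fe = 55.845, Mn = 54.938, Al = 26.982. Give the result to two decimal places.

M((Mg_0.70Fe_0.30)_5Ca_2Si_8O_22(OH)_2) = 859.663 g/mol, so wt% Si = 224.680/859.663 × 100 = 26.14%.
M((Mn_0.56Fe_0.44)_3Al_2Si_3O_12) = 496.218 g/mol, so wt% Si = 84.255/496.218 × 100 = 16.98%.
26.14 − 16.98 = 9.16 pp.

9.16 percentage points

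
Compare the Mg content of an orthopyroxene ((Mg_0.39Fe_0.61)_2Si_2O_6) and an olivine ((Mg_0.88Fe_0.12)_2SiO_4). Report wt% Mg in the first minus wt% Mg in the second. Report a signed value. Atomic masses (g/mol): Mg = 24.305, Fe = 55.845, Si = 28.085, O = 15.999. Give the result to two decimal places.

-20.93 percentage points

M((Mg_0.39Fe_0.61)_2Si_2O_6) = 239.253 g/mol, so wt% Mg = 18.958/239.253 × 100 = 7.92%.
M((Mg_0.88Fe_0.12)_2SiO_4) = 148.261 g/mol, so wt% Mg = 42.777/148.261 × 100 = 28.85%.
7.92 − 28.85 = -20.93 pp.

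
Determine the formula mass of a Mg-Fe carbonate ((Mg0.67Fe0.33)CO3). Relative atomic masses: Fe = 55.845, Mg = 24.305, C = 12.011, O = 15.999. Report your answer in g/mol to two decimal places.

The formula mass is the sum 0.67(24.305) + 0.33(55.845) + 1(12.011) + 3(15.999).

94.72 g/mol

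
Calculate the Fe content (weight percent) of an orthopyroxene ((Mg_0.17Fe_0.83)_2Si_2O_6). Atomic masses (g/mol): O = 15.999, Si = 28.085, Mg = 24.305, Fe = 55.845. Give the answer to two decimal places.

Formula mass = 0.34*24.305 + 1.66*55.845 + 2*28.085 + 6*15.999 = 253.130 g/mol, of which 92.703 g is Fe.
So Fe makes up 92.703/253.130 = 0.3662 of the mass, i.e. 36.62%.

36.62 weight percent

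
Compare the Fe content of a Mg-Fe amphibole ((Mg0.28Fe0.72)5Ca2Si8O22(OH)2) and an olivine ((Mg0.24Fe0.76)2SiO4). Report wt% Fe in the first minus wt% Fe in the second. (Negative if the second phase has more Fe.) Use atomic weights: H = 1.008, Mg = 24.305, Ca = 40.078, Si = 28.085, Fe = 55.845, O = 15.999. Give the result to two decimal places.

First mineral: 201.042 g Fe in 925.897 g formula = 21.71 wt% Fe.
Second mineral: 84.884 g Fe in 188.632 g formula = 45.00 wt% Fe.
21.71% − 45.00% gives a difference of -23.29 percentage points.

-23.29 percentage points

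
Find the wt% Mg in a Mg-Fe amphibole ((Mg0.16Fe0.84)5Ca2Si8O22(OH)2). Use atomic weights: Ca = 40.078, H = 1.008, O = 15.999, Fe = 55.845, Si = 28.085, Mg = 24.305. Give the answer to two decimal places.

2.06 mass %

Molar mass of (Mg0.16Fe0.84)5Ca2Si8O22(OH)2: 0.80·24.305 + 4.20·55.845 + 2·40.078 + 8·28.085 + 24·15.999 + 2·1.008 = 944.821 g/mol.
Mass of Mg per formula unit: 0.80 × 24.305 = 19.444 g.
Weight fraction Mg = 19.444 / 944.821 = 0.0206.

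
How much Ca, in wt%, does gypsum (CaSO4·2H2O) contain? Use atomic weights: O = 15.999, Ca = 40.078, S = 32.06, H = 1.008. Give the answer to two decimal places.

M(CaSO4·2H2O) = 172.164 g/mol.
Ca contributes 1 × 40.078 = 40.078 g per mole.
40.078/172.164 = 0.2328 → 23.28%.

23.28 wt%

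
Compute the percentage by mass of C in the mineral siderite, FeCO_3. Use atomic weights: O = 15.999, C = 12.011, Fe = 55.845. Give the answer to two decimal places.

10.37 mass %

Formula mass = 1*55.845 + 1*12.011 + 3*15.999 = 115.853 g/mol, of which 12.011 g is C.
So C makes up 12.011/115.853 = 0.1037 of the mass, i.e. 10.37%.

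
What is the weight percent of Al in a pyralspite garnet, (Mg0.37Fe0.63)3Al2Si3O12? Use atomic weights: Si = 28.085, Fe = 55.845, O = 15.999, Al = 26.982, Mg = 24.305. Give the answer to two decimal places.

Molar mass of (Mg0.37Fe0.63)3Al2Si3O12: 1.11·24.305 + 1.89·55.845 + 2·26.982 + 3·28.085 + 12·15.999 = 462.733 g/mol.
Mass of Al per formula unit: 2 × 26.982 = 53.964 g.
Weight fraction Al = 53.964 / 462.733 = 0.1166.

11.66 wt%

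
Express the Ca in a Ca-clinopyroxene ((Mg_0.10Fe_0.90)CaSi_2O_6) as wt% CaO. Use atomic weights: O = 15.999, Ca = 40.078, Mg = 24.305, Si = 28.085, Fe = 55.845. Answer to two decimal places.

22.89 wt%

Formula mass = 244.933 g/mol.
1 Ca → 1.0000 mol CaO per formula unit; M(CaO) = 56.077, so CaO mass = 56.077 g.
56.077/244.933 × 100 = 22.89 wt%.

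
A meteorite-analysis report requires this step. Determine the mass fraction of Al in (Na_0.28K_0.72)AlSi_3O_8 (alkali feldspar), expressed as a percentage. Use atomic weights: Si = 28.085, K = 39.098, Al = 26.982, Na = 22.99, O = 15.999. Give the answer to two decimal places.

9.85 mass %

Formula mass = 0.28·22.99 + 0.72·39.098 + 1·26.982 + 3·28.085 + 8·15.999 = 273.817 g/mol, of which 26.982 g is Al.
So Al makes up 26.982/273.817 = 0.0985 of the mass, i.e. 9.85%.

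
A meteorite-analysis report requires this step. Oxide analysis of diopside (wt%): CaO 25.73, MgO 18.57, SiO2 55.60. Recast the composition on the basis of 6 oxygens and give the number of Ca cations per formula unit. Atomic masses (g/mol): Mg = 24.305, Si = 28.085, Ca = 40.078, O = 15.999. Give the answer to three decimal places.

CaO: 25.73/56.077 = 0.45883 mol → 0.45883 mol Ca, 0.45883 mol O.
MgO: 18.57/40.304 = 0.46075 mol → 0.46075 mol Mg, 0.46075 mol O.
SiO2: 55.60/60.083 = 0.92539 mol → 0.92539 mol Si, 1.85078 mol O.
Total oxygen = 2.77036 mol. Normalization factor = 6/2.77036 = 2.16578.
Ca per 6 O = 0.45883 × 2.16578 = 0.994.

0.994 Ca apfu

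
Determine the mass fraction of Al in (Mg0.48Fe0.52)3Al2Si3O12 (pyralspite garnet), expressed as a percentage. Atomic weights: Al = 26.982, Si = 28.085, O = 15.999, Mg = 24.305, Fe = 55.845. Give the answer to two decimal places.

Formula mass = 1.44*24.305 + 1.56*55.845 + 2*26.982 + 3*28.085 + 12*15.999 = 452.324 g/mol, of which 53.964 g is Al.
So Al makes up 53.964/452.324 = 0.1193 of the mass, i.e. 11.93%.

11.93 mass %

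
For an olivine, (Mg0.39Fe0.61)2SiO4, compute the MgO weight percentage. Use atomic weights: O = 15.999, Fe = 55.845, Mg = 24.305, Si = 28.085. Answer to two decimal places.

17.55 wt%

M((Mg0.39Fe0.61)2SiO4) = 179.170 g/mol; M(MgO) = 40.304 g/mol.
Moles MgO per formula unit = 0.78 Mg ÷ 1 = 0.7800.
MgO fraction = (0.7800 × 40.304) / 179.170 = 31.437/179.170 = 0.1755.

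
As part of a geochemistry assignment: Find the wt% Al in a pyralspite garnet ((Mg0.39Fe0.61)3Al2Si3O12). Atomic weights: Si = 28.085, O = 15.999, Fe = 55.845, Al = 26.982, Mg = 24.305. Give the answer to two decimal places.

11.71 weight percent

M((Mg0.39Fe0.61)3Al2Si3O12) = 460.840 g/mol.
Al contributes 2 × 26.982 = 53.964 g per mole.
53.964/460.840 = 0.1171 → 11.71%.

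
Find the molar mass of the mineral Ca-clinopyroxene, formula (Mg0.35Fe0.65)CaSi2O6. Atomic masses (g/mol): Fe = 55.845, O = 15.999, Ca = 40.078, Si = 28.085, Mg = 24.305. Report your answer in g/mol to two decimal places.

M = 0.35*24.305 + 0.65*55.845 + 1*40.078 + 2*28.085 + 6*15.999

237.05 g/mol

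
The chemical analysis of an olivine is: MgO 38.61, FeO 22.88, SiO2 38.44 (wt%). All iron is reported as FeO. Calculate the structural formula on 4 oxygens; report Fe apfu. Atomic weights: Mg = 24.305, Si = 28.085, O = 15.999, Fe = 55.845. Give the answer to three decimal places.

MgO: 38.61/40.304 = 0.95797 mol → 0.95797 mol Mg, 0.95797 mol O.
FeO: 22.88/71.844 = 0.31847 mol → 0.31847 mol Fe, 0.31847 mol O.
SiO2: 38.44/60.083 = 0.63978 mol → 0.63978 mol Si, 1.27956 mol O.
Total oxygen = 2.55600 mol. Normalization factor = 4/2.55600 = 1.56495.
Fe per 4 O = 0.31847 × 1.56495 = 0.498.

0.498 Fe apfu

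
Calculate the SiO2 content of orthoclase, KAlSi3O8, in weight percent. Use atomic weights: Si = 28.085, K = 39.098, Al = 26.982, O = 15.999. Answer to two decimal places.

Molar mass of KAlSi3O8 = 1*39.098 + 1*26.982 + 3*28.085 + 8*15.999 = 278.327 g/mol.
Each formula unit contains 3 Si, equivalent to 3/1 = 3.0000 mol SiO2.
M(SiO2) = 1×28.085 + 2×15.999 = 60.083 g/mol.
Mass of SiO2 per formula unit = 3.0000 × 60.083 = 180.249 g.
SiO2 wt% = 180.249 / 278.327 × 100 = 64.76%.

64.76 wt%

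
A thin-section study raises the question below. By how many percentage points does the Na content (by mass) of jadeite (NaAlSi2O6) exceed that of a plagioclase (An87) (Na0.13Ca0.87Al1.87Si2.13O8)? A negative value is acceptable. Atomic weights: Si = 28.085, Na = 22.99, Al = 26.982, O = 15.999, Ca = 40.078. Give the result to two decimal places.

M(NaAlSi2O6) = 202.136 g/mol, so wt% Na = 22.990/202.136 × 100 = 11.37%.
M(Na0.13Ca0.87Al1.87Si2.13O8) = 276.126 g/mol, so wt% Na = 2.989/276.126 × 100 = 1.08%.
11.37 − 1.08 = 10.29 pp.

10.29 percentage points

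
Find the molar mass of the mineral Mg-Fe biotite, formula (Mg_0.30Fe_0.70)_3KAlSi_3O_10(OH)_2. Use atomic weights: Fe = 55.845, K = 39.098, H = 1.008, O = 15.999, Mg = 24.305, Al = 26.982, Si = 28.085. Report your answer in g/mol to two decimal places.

483.49 g/mol

M = 0.90·24.305 + 2.10·55.845 + 1·39.098 + 1·26.982 + 3·28.085 + 12·15.999 + 2·1.008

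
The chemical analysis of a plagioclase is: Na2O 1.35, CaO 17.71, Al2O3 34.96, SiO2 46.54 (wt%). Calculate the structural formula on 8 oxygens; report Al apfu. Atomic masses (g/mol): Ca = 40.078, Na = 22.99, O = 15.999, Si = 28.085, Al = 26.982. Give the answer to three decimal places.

Na2O: 1.35/61.979 = 0.02178 mol → 0.04356 mol Na, 0.02178 mol O.
CaO: 17.71/56.077 = 0.31582 mol → 0.31582 mol Ca, 0.31582 mol O.
Al2O3: 34.96/101.961 = 0.34288 mol → 0.68576 mol Al, 1.02864 mol O.
SiO2: 46.54/60.083 = 0.77460 mol → 0.77460 mol Si, 1.54920 mol O.
Total oxygen = 2.91544 mol. Normalization factor = 8/2.91544 = 2.74401.
Al per 8 O = 0.68576 × 2.74401 = 1.882.

1.882 Al apfu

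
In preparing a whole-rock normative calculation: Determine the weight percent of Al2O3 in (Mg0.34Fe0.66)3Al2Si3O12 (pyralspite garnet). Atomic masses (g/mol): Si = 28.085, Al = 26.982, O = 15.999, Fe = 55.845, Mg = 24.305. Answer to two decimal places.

21.90 wt%

Molar mass of (Mg0.34Fe0.66)3Al2Si3O12 = 1.02·24.305 + 1.98·55.845 + 2·26.982 + 3·28.085 + 12·15.999 = 465.571 g/mol.
Each formula unit contains 2 Al, equivalent to 2/2 = 1.0000 mol Al2O3.
M(Al2O3) = 2×26.982 + 3×15.999 = 101.961 g/mol.
Mass of Al2O3 per formula unit = 1.0000 × 101.961 = 101.961 g.
Al2O3 wt% = 101.961 / 465.571 × 100 = 21.90%.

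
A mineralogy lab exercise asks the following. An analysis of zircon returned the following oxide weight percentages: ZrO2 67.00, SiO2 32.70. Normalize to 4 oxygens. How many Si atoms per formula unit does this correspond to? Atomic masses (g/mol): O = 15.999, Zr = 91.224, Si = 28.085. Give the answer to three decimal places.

1.000 Si apfu

ZrO2: 67.00/123.222 = 0.54373 mol → 0.54373 mol Zr, 1.08746 mol O.
SiO2: 32.70/60.083 = 0.54425 mol → 0.54425 mol Si, 1.08850 mol O.
Total oxygen = 2.17596 mol. Normalization factor = 4/2.17596 = 1.83827.
Si per 4 O = 0.54425 × 1.83827 = 1.000.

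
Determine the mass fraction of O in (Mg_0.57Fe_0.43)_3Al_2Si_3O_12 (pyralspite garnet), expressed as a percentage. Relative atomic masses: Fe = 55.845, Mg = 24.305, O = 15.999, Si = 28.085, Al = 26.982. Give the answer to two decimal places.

M((Mg_0.57Fe_0.43)_3Al_2Si_3O_12) = 443.809 g/mol.
O contributes 12 × 15.999 = 191.988 g per mole.
191.988/443.809 = 0.4326 → 43.26%.

43.26 weight percent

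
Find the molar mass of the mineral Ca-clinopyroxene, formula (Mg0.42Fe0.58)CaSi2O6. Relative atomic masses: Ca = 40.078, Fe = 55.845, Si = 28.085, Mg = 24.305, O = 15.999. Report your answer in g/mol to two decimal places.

M = 0.42*24.305 + 0.58*55.845 + 1*40.078 + 2*28.085 + 6*15.999

234.84 g/mol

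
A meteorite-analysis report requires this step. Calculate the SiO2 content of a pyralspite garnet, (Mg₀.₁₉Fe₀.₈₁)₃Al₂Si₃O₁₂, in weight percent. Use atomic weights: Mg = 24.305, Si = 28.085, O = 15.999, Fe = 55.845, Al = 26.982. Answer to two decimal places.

Formula mass = 479.764 g/mol.
3 Si → 3.0000 mol SiO2 per formula unit; M(SiO2) = 60.083, so SiO2 mass = 180.249 g.
180.249/479.764 × 100 = 37.57 wt%.

37.57 wt%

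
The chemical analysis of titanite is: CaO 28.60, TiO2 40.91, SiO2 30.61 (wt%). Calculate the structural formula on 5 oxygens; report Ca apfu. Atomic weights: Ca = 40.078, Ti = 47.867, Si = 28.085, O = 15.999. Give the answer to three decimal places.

28.60 wt% CaO ÷ 56.077 g/mol = 0.51001 mol, giving 0.51001 Ca and 0.51001 O.
40.91 wt% TiO2 ÷ 79.865 g/mol = 0.51224 mol, giving 0.51224 Ti and 1.02448 O.
30.61 wt% SiO2 ÷ 60.083 g/mol = 0.50946 mol, giving 0.50946 Si and 1.01892 O.
Oxygen sums to 2.55341; scaling by 5/2.55341 = 1.95817 puts the formula on 5 O.
Ca: 0.51001 × 1.95817 = 0.999 atoms per formula unit.

0.999 Ca apfu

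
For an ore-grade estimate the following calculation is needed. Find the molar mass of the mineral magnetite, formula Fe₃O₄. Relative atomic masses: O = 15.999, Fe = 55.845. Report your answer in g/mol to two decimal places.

231.53 g/mol

The formula mass is the sum 3×55.845 + 4×15.999.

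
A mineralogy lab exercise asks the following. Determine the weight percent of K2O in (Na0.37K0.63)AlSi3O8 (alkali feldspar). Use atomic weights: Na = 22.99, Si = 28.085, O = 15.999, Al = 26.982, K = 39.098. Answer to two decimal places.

Molar mass of (Na0.37K0.63)AlSi3O8 = 0.37·22.99 + 0.63·39.098 + 1·26.982 + 3·28.085 + 8·15.999 = 272.367 g/mol.
Each formula unit contains 0.63 K, equivalent to 0.63/2 = 0.3150 mol K2O.
M(K2O) = 2×39.098 + 1×15.999 = 94.195 g/mol.
Mass of K2O per formula unit = 0.3150 × 94.195 = 29.671 g.
K2O wt% = 29.671 / 272.367 × 100 = 10.89%.

10.89 wt%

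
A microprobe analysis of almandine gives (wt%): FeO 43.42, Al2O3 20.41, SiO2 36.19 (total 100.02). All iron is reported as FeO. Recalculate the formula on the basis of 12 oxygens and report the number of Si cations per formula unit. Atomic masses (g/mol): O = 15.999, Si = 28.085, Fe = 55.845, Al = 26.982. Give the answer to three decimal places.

3.000 Si apfu

43.42 wt% FeO ÷ 71.844 g/mol = 0.60437 mol, giving 0.60437 Fe and 0.60437 O.
20.41 wt% Al2O3 ÷ 101.961 g/mol = 0.20017 mol, giving 0.40034 Al and 0.60051 O.
36.19 wt% SiO2 ÷ 60.083 g/mol = 0.60233 mol, giving 0.60233 Si and 1.20466 O.
Oxygen sums to 2.40954; scaling by 12/2.40954 = 4.98020 puts the formula on 12 O.
Si: 0.60233 × 4.98020 = 3.000 atoms per formula unit.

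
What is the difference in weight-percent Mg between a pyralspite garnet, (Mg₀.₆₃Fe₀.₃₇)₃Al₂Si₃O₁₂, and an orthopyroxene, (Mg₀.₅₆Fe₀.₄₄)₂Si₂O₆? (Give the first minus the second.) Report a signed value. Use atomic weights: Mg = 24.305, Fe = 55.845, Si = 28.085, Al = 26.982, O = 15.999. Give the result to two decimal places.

M((Mg₀.₆₃Fe₀.₃₇)₃Al₂Si₃O₁₂) = 438.131 g/mol, so wt% Mg = 45.936/438.131 × 100 = 10.48%.
M((Mg₀.₅₆Fe₀.₄₄)₂Si₂O₆) = 228.529 g/mol, so wt% Mg = 27.222/228.529 × 100 = 11.91%.
10.48 − 11.91 = -1.43 pp.

-1.43 percentage points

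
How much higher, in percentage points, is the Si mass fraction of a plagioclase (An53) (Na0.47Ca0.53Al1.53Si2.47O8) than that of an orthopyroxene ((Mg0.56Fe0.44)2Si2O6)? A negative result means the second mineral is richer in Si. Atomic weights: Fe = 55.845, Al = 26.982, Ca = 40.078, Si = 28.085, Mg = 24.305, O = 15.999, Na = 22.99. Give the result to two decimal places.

1.05 percentage points

M(Na0.47Ca0.53Al1.53Si2.47O8) = 270.691 g/mol, so wt% Si = 69.370/270.691 × 100 = 25.63%.
M((Mg0.56Fe0.44)2Si2O6) = 228.529 g/mol, so wt% Si = 56.170/228.529 × 100 = 24.58%.
25.63 − 24.58 = 1.05 pp.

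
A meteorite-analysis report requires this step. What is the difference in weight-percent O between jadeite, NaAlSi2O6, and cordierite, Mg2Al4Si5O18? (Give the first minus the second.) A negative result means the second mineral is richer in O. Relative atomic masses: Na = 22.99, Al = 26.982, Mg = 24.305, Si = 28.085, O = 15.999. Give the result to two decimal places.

-1.74 percentage points

O in NaAlSi2O6: molar mass 202.136 g/mol; 6×15.999 = 95.994 g → 47.49 wt%.
O in Mg2Al4Si5O18: molar mass 584.945 g/mol; 18×15.999 = 287.982 g → 49.23 wt%.
Difference = 47.49 − 49.23 = -1.74 percentage points.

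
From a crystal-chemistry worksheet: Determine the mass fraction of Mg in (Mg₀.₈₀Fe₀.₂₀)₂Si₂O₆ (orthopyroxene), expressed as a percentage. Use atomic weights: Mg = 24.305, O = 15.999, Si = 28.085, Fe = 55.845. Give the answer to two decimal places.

M((Mg₀.₈₀Fe₀.₂₀)₂Si₂O₆) = 213.390 g/mol.
Mg contributes 1.60 × 24.305 = 38.888 g per mole.
38.888/213.390 = 0.1822 → 18.22%.

18.22 weight percent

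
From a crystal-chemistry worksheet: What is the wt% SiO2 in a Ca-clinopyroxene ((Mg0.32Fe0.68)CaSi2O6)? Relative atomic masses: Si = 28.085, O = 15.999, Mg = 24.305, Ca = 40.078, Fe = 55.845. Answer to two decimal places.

Formula mass = 237.994 g/mol.
2 Si → 2.0000 mol SiO2 per formula unit; M(SiO2) = 60.083, so SiO2 mass = 120.166 g.
120.166/237.994 × 100 = 50.49 wt%.

50.49 wt%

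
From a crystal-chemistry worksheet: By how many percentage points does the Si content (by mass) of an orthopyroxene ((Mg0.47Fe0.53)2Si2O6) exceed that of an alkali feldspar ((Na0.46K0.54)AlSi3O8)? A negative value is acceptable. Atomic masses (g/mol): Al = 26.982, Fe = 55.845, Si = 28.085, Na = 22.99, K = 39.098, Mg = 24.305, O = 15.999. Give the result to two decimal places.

M((Mg0.47Fe0.53)2Si2O6) = 234.206 g/mol, so wt% Si = 56.170/234.206 × 100 = 23.98%.
M((Na0.46K0.54)AlSi3O8) = 270.917 g/mol, so wt% Si = 84.255/270.917 × 100 = 31.10%.
23.98 − 31.10 = -7.12 pp.

-7.12 percentage points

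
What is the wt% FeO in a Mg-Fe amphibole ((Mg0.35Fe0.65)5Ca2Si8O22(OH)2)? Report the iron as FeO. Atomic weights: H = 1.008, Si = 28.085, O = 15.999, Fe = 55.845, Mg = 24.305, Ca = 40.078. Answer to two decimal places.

Molar mass of (Mg0.35Fe0.65)5Ca2Si8O22(OH)2 = 1.75*24.305 + 3.25*55.845 + 2*40.078 + 8*28.085 + 24*15.999 + 2*1.008 = 914.858 g/mol.
Each formula unit contains 3.25 Fe, equivalent to 3.25/1 = 3.2500 mol FeO.
M(FeO) = 1×55.845 + 1×15.999 = 71.844 g/mol.
Mass of FeO per formula unit = 3.2500 × 71.844 = 233.493 g.
FeO wt% = 233.493 / 914.858 × 100 = 25.52%.

25.52 wt%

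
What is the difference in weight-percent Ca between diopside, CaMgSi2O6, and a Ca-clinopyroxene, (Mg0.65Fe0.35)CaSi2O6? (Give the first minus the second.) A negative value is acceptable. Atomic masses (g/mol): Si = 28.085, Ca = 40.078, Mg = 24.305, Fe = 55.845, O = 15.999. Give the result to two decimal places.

First mineral: 40.078 g Ca in 216.547 g formula = 18.51 wt% Ca.
Second mineral: 40.078 g Ca in 227.586 g formula = 17.61 wt% Ca.
18.51% − 17.61% gives a difference of 0.90 percentage points.

0.90 percentage points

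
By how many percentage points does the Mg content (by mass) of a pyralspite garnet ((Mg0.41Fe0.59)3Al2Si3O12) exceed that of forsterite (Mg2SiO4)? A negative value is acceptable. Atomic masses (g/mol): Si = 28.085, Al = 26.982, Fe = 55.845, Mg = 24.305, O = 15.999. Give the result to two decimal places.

Mg in (Mg0.41Fe0.59)3Al2Si3O12: molar mass 458.948 g/mol; 1.23×24.305 = 29.895 g → 6.51 wt%.
Mg in Mg2SiO4: molar mass 140.691 g/mol; 2×24.305 = 48.610 g → 34.55 wt%.
Difference = 6.51 − 34.55 = -28.04 percentage points.

-28.04 percentage points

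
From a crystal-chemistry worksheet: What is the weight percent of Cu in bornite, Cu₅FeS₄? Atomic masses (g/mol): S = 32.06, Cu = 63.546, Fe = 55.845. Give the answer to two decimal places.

Molar mass of Cu₅FeS₄: 5·63.546 + 1·55.845 + 4·32.06 = 501.815 g/mol.
Mass of Cu per formula unit: 5 × 63.546 = 317.730 g.
Weight fraction Cu = 317.730 / 501.815 = 0.6332.

63.32 weight percent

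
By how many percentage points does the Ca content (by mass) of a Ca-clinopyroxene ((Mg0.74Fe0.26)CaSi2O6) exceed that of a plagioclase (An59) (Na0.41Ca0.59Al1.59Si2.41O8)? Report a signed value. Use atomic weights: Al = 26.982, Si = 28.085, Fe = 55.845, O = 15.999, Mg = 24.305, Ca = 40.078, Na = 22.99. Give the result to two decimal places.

M((Mg0.74Fe0.26)CaSi2O6) = 224.747 g/mol, so wt% Ca = 40.078/224.747 × 100 = 17.83%.
M(Na0.41Ca0.59Al1.59Si2.41O8) = 271.650 g/mol, so wt% Ca = 23.646/271.650 × 100 = 8.70%.
17.83 − 8.70 = 9.13 pp.

9.13 percentage points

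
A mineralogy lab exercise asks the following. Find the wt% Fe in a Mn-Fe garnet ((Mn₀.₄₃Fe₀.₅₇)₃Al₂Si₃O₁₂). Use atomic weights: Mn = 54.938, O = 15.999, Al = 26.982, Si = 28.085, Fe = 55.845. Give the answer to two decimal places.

19.23 weight percent

Molar mass of (Mn₀.₄₃Fe₀.₅₇)₃Al₂Si₃O₁₂: 1.29*54.938 + 1.71*55.845 + 2*26.982 + 3*28.085 + 12*15.999 = 496.572 g/mol.
Mass of Fe per formula unit: 1.71 × 55.845 = 95.495 g.
Weight fraction Fe = 95.495 / 496.572 = 0.1923.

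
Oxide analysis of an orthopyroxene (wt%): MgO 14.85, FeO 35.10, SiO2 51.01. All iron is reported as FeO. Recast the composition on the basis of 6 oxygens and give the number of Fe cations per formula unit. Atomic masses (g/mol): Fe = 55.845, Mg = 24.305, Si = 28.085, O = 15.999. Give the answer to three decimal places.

1.147 Fe apfu

MgO: 14.85/40.304 = 0.36845 mol → 0.36845 mol Mg, 0.36845 mol O.
FeO: 35.10/71.844 = 0.48856 mol → 0.48856 mol Fe, 0.48856 mol O.
SiO2: 51.01/60.083 = 0.84899 mol → 0.84899 mol Si, 1.69798 mol O.
Total oxygen = 2.55499 mol. Normalization factor = 6/2.55499 = 2.34835.
Fe per 6 O = 0.48856 × 2.34835 = 1.147.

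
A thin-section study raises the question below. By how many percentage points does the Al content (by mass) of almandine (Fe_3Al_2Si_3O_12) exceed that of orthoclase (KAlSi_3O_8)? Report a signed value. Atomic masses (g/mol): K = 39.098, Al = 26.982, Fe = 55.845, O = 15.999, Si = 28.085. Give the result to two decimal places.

1.15 percentage points

First mineral: 53.964 g Al in 497.742 g formula = 10.84 wt% Al.
Second mineral: 26.982 g Al in 278.327 g formula = 9.69 wt% Al.
10.84% − 9.69% gives a difference of 1.15 percentage points.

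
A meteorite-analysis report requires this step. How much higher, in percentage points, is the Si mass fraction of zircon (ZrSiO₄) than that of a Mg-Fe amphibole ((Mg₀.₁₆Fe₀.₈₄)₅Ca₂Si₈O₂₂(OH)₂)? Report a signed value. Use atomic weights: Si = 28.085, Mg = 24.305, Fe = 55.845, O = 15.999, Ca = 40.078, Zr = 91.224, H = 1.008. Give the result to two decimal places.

-8.46 percentage points

First mineral: 28.085 g Si in 183.305 g formula = 15.32 wt% Si.
Second mineral: 224.680 g Si in 944.821 g formula = 23.78 wt% Si.
15.32% − 23.78% gives a difference of -8.46 percentage points.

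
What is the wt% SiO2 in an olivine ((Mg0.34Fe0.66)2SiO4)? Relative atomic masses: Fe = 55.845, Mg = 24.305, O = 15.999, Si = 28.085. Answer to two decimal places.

32.95 wt%

Formula mass = 182.324 g/mol.
1 Si → 1.0000 mol SiO2 per formula unit; M(SiO2) = 60.083, so SiO2 mass = 60.083 g.
60.083/182.324 × 100 = 32.95 wt%.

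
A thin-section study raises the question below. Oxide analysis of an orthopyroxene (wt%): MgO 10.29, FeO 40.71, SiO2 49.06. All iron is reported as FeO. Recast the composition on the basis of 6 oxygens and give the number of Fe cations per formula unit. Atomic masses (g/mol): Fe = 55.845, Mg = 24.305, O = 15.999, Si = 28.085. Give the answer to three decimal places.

1.385 Fe apfu

MgO: 10.29/40.304 = 0.25531 mol → 0.25531 mol Mg, 0.25531 mol O.
FeO: 40.71/71.844 = 0.56664 mol → 0.56664 mol Fe, 0.56664 mol O.
SiO2: 49.06/60.083 = 0.81654 mol → 0.81654 mol Si, 1.63308 mol O.
Total oxygen = 2.45503 mol. Normalization factor = 6/2.45503 = 2.44396.
Fe per 6 O = 0.56664 × 2.44396 = 1.385.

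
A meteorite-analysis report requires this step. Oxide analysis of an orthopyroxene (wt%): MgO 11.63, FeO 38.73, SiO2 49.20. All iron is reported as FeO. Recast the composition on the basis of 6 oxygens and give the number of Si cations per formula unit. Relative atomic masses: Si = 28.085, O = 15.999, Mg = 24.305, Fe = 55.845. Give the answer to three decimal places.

MgO (M=40.304): mol = 0.28856; Mg = 0.28856, O = 0.28856.
FeO (M=71.844): mol = 0.53908; Fe = 0.53908, O = 0.53908.
SiO2 (M=60.083): mol = 0.81887; Si = 0.81887, O = 1.63774.
ΣO = 2.46538; factor = 6/ΣO = 2.43370.
Si apfu = 0.81887 × 2.43370 = 1.993.

1.993 Si apfu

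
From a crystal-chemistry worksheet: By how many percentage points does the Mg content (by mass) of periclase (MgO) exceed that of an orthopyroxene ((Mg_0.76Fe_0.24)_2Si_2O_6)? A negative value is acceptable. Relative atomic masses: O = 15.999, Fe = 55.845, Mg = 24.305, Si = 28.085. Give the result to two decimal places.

First mineral: 24.305 g Mg in 40.304 g formula = 60.30 wt% Mg.
Second mineral: 36.944 g Mg in 215.913 g formula = 17.11 wt% Mg.
60.30% − 17.11% gives a difference of 43.19 percentage points.

43.19 percentage points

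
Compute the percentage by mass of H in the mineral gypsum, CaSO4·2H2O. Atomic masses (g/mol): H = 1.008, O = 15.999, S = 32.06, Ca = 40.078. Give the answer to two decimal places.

2.34 wt%

Formula mass = 1×40.078 + 1×32.06 + 6×15.999 + 4×1.008 = 172.164 g/mol, of which 4.032 g is H.
So H makes up 4.032/172.164 = 0.0234 of the mass, i.e. 2.34%.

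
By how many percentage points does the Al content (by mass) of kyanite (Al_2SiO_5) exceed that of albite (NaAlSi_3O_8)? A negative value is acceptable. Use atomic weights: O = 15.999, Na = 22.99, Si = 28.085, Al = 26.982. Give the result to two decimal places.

23.01 percentage points

First mineral: 53.964 g Al in 162.044 g formula = 33.30 wt% Al.
Second mineral: 26.982 g Al in 262.219 g formula = 10.29 wt% Al.
33.30% − 10.29% gives a difference of 23.01 percentage points.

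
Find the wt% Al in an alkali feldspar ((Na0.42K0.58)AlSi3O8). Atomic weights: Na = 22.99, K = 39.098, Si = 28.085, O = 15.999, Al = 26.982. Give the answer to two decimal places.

9.94 wt%

Molar mass of (Na0.42K0.58)AlSi3O8: 0.42×22.99 + 0.58×39.098 + 1×26.982 + 3×28.085 + 8×15.999 = 271.562 g/mol.
Mass of Al per formula unit: 1 × 26.982 = 26.982 g.
Weight fraction Al = 26.982 / 271.562 = 0.0994.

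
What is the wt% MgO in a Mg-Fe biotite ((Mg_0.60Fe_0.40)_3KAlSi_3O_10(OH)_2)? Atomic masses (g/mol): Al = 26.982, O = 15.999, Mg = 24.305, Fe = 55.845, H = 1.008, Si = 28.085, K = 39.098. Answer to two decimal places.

Formula mass = 455.102 g/mol.
1.80 Mg → 1.8000 mol MgO per formula unit; M(MgO) = 40.304, so MgO mass = 72.547 g.
72.547/455.102 × 100 = 15.94 wt%.

15.94 wt%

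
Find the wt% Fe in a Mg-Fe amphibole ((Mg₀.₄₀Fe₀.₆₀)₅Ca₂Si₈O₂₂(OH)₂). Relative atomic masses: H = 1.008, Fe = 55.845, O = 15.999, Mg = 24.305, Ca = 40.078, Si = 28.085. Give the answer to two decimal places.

18.47 weight percent

Formula mass = 2*24.305 + 3*55.845 + 2*40.078 + 8*28.085 + 24*15.999 + 2*1.008 = 906.973 g/mol, of which 167.535 g is Fe.
So Fe makes up 167.535/906.973 = 0.1847 of the mass, i.e. 18.47%.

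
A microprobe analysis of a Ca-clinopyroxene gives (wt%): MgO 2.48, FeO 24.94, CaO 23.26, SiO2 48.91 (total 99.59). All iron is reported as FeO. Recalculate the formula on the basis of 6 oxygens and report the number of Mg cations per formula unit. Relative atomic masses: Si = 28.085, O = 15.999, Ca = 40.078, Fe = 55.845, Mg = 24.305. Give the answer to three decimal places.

MgO (M=40.304): mol = 0.06153; Mg = 0.06153, O = 0.06153.
FeO (M=71.844): mol = 0.34714; Fe = 0.34714, O = 0.34714.
CaO (M=56.077): mol = 0.41479; Ca = 0.41479, O = 0.41479.
SiO2 (M=60.083): mol = 0.81404; Si = 0.81404, O = 1.62808.
ΣO = 2.45154; factor = 6/ΣO = 2.44744.
Mg apfu = 0.06153 × 2.44744 = 0.151.

0.151 Mg apfu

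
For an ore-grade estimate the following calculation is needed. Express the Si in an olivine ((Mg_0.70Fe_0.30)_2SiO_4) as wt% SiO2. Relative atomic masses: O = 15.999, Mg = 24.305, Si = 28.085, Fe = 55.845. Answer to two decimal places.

Molar mass of (Mg_0.70Fe_0.30)_2SiO_4 = 1.40·24.305 + 0.60·55.845 + 1·28.085 + 4·15.999 = 159.615 g/mol.
Each formula unit contains 1 Si, equivalent to 1/1 = 1.0000 mol SiO2.
M(SiO2) = 1×28.085 + 2×15.999 = 60.083 g/mol.
Mass of SiO2 per formula unit = 1.0000 × 60.083 = 60.083 g.
SiO2 wt% = 60.083 / 159.615 × 100 = 37.64%.

37.64 wt%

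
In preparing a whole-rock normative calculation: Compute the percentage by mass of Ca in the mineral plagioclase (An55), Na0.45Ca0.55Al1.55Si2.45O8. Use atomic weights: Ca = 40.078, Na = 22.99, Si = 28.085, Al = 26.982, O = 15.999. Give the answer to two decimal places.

8.13 mass %

M(Na0.45Ca0.55Al1.55Si2.45O8) = 271.011 g/mol.
Ca contributes 0.55 × 40.078 = 22.043 g per mole.
22.043/271.011 = 0.0813 → 8.13%.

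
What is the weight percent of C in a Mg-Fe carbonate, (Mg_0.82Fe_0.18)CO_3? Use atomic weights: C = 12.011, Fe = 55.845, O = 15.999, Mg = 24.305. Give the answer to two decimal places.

13.35 mass %

Formula mass = 0.82·24.305 + 0.18·55.845 + 1·12.011 + 3·15.999 = 89.990 g/mol, of which 12.011 g is C.
So C makes up 12.011/89.990 = 0.1335 of the mass, i.e. 13.35%.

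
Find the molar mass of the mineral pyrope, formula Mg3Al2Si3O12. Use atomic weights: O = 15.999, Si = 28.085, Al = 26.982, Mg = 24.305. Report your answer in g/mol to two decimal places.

403.12 g/mol

Mg: 3 × 24.305 = 72.9150
Al: 2 × 26.982 = 53.9640
Si: 3 × 28.085 = 84.2550
O: 12 × 15.999 = 191.9880
Summing the contributions gives the formula mass.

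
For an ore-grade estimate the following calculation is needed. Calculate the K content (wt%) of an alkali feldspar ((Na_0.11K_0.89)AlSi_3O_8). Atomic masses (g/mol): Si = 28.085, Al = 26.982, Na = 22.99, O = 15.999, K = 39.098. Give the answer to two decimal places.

12.58 wt%

M((Na_0.11K_0.89)AlSi_3O_8) = 276.555 g/mol.
K contributes 0.89 × 39.098 = 34.797 g per mole.
34.797/276.555 = 0.1258 → 12.58%.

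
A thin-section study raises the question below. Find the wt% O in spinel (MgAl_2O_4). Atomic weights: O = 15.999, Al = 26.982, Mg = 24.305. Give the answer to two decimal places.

44.98 mass %

Formula mass = 1×24.305 + 2×26.982 + 4×15.999 = 142.265 g/mol, of which 63.996 g is O.
So O makes up 63.996/142.265 = 0.4498 of the mass, i.e. 44.98%.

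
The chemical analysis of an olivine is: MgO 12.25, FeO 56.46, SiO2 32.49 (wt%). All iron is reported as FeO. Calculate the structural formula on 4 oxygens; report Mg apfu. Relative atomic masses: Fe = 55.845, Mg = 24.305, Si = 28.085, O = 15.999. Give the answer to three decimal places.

12.25 wt% MgO ÷ 40.304 g/mol = 0.30394 mol, giving 0.30394 Mg and 0.30394 O.
56.46 wt% FeO ÷ 71.844 g/mol = 0.78587 mol, giving 0.78587 Fe and 0.78587 O.
32.49 wt% SiO2 ÷ 60.083 g/mol = 0.54075 mol, giving 0.54075 Si and 1.08150 O.
Oxygen sums to 2.17131; scaling by 4/2.17131 = 1.84221 puts the formula on 4 O.
Mg: 0.30394 × 1.84221 = 0.560 atoms per formula unit.

0.560 Mg apfu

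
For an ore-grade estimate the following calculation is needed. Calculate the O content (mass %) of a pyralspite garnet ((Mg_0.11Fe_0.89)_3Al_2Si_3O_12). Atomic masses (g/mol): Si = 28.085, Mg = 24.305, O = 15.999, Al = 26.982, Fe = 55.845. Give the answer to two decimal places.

39.40 mass %

Molar mass of (Mg_0.11Fe_0.89)_3Al_2Si_3O_12: 0.33·24.305 + 2.67·55.845 + 2·26.982 + 3·28.085 + 12·15.999 = 487.334 g/mol.
Mass of O per formula unit: 12 × 15.999 = 191.988 g.
Weight fraction O = 191.988 / 487.334 = 0.3940.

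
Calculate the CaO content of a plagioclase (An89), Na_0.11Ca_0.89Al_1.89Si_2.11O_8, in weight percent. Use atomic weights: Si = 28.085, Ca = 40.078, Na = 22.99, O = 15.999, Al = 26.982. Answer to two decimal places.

18.05 wt%

Formula mass = 276.446 g/mol.
0.89 Ca → 0.8900 mol CaO per formula unit; M(CaO) = 56.077, so CaO mass = 49.909 g.
49.909/276.446 × 100 = 18.05 wt%.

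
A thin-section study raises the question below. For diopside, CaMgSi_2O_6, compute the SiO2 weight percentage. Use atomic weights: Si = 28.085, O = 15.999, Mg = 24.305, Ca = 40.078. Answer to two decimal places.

M(CaMgSi_2O_6) = 216.547 g/mol; M(SiO2) = 60.083 g/mol.
Moles SiO2 per formula unit = 2 Si ÷ 1 = 2.0000.
SiO2 fraction = (2.0000 × 60.083) / 216.547 = 120.166/216.547 = 0.5549.

55.49 wt%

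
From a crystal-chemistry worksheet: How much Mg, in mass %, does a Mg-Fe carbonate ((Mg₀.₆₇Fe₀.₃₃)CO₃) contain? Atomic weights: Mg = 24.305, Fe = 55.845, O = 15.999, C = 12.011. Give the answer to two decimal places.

17.19 mass %

M((Mg₀.₆₇Fe₀.₃₃)CO₃) = 94.721 g/mol.
Mg contributes 0.67 × 24.305 = 16.284 g per mole.
16.284/94.721 = 0.1719 → 17.19%.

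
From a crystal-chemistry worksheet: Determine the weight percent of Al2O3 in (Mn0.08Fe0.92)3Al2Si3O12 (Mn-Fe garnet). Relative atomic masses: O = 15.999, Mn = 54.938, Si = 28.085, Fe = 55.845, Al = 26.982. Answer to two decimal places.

Molar mass of (Mn0.08Fe0.92)3Al2Si3O12 = 0.24*54.938 + 2.76*55.845 + 2*26.982 + 3*28.085 + 12*15.999 = 497.524 g/mol.
Each formula unit contains 2 Al, equivalent to 2/2 = 1.0000 mol Al2O3.
M(Al2O3) = 2×26.982 + 3×15.999 = 101.961 g/mol.
Mass of Al2O3 per formula unit = 1.0000 × 101.961 = 101.961 g.
Al2O3 wt% = 101.961 / 497.524 × 100 = 20.49%.

20.49 wt%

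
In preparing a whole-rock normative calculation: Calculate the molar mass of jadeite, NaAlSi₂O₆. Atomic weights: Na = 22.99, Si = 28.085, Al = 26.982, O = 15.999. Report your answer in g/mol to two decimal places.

M = 1·22.99 + 1·26.982 + 2·28.085 + 6·15.999

202.14 g/mol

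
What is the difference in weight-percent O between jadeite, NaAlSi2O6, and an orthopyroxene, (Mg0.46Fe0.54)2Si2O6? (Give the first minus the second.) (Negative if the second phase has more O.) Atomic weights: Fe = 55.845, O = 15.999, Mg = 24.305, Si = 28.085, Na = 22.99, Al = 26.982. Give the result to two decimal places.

First mineral: 95.994 g O in 202.136 g formula = 47.49 wt% O.
Second mineral: 95.994 g O in 234.837 g formula = 40.88 wt% O.
47.49% − 40.88% gives a difference of 6.61 percentage points.

6.61 percentage points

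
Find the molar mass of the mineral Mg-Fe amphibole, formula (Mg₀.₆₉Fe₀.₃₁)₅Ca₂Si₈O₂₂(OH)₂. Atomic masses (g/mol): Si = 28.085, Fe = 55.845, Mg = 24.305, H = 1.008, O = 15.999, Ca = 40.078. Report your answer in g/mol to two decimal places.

861.24 g/mol

M = 3.45(24.305) + 1.55(55.845) + 2(40.078) + 8(28.085) + 24(15.999) + 2(1.008)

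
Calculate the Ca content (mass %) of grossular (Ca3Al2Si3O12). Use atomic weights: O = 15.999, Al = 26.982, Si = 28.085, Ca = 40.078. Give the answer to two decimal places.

26.69 mass %

M(Ca3Al2Si3O12) = 450.441 g/mol.
Ca contributes 3 × 40.078 = 120.234 g per mole.
120.234/450.441 = 0.2669 → 26.69%.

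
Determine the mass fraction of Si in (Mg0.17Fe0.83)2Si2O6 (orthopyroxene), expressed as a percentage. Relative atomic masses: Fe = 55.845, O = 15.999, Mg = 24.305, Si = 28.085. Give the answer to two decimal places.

22.19 wt%

Formula mass = 0.34*24.305 + 1.66*55.845 + 2*28.085 + 6*15.999 = 253.130 g/mol, of which 56.170 g is Si.
So Si makes up 56.170/253.130 = 0.2219 of the mass, i.e. 22.19%.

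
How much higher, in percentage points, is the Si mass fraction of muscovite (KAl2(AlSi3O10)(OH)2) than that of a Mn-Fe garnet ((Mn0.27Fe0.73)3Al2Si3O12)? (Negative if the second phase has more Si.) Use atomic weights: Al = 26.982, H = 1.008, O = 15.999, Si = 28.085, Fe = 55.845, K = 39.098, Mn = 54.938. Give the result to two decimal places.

First mineral: 84.255 g Si in 398.303 g formula = 21.15 wt% Si.
Second mineral: 84.255 g Si in 497.007 g formula = 16.95 wt% Si.
21.15% − 16.95% gives a difference of 4.20 percentage points.

4.20 percentage points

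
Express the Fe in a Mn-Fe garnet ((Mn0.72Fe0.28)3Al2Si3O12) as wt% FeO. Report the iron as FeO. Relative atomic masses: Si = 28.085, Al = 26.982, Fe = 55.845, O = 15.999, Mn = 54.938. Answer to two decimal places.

12.17 wt%

Molar mass of (Mn0.72Fe0.28)3Al2Si3O12 = 2.16×54.938 + 0.84×55.845 + 2×26.982 + 3×28.085 + 12×15.999 = 495.783 g/mol.
Each formula unit contains 0.84 Fe, equivalent to 0.84/1 = 0.8400 mol FeO.
M(FeO) = 1×55.845 + 1×15.999 = 71.844 g/mol.
Mass of FeO per formula unit = 0.8400 × 71.844 = 60.349 g.
FeO wt% = 60.349 / 495.783 × 100 = 12.17%.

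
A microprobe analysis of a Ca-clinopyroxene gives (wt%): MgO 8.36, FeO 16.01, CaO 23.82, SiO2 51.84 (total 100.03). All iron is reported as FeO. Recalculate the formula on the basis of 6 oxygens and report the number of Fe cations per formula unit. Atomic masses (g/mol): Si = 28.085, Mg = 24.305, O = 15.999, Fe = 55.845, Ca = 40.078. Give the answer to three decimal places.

MgO (M=40.304): mol = 0.20742; Mg = 0.20742, O = 0.20742.
FeO (M=71.844): mol = 0.22284; Fe = 0.22284, O = 0.22284.
CaO (M=56.077): mol = 0.42477; Ca = 0.42477, O = 0.42477.
SiO2 (M=60.083): mol = 0.86281; Si = 0.86281, O = 1.72562.
ΣO = 2.58065; factor = 6/ΣO = 2.32500.
Fe apfu = 0.22284 × 2.32500 = 0.518.

0.518 Fe apfu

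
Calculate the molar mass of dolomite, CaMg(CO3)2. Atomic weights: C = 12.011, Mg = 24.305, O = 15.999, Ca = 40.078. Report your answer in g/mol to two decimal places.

Ca: 1 × 40.078 = 40.0780
Mg: 1 × 24.305 = 24.3050
C: 2 × 12.011 = 24.0220
O: 6 × 15.999 = 95.9940
Summing the contributions gives the formula mass.

184.40 g/mol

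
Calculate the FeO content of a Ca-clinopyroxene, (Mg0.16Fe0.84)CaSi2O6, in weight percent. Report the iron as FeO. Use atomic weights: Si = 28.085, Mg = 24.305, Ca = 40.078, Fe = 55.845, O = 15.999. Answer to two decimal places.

Formula mass = 243.041 g/mol.
0.84 Fe → 0.8400 mol FeO per formula unit; M(FeO) = 71.844, so FeO mass = 60.349 g.
60.349/243.041 × 100 = 24.83 wt%.

24.83 wt%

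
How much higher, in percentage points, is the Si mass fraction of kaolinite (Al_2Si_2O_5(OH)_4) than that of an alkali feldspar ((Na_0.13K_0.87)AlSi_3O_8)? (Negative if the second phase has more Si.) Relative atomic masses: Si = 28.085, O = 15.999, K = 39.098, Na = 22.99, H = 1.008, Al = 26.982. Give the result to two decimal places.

-8.74 percentage points

M(Al_2Si_2O_5(OH)_4) = 258.157 g/mol, so wt% Si = 56.170/258.157 × 100 = 21.76%.
M((Na_0.13K_0.87)AlSi_3O_8) = 276.233 g/mol, so wt% Si = 84.255/276.233 × 100 = 30.50%.
21.76 − 30.50 = -8.74 pp.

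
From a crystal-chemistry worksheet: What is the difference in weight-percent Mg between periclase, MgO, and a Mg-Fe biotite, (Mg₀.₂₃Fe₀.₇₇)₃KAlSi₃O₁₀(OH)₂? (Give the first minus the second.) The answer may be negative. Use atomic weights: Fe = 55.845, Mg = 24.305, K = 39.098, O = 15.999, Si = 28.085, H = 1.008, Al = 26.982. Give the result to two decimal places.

56.88 percentage points

M(MgO) = 40.304 g/mol, so wt% Mg = 24.305/40.304 × 100 = 60.30%.
M((Mg₀.₂₃Fe₀.₇₇)₃KAlSi₃O₁₀(OH)₂) = 490.111 g/mol, so wt% Mg = 16.770/490.111 × 100 = 3.42%.
60.30 − 3.42 = 56.88 pp.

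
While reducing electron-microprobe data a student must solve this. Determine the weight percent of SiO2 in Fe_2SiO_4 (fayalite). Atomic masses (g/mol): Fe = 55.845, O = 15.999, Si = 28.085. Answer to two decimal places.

29.49 wt%

M(Fe_2SiO_4) = 203.771 g/mol; M(SiO2) = 60.083 g/mol.
Moles SiO2 per formula unit = 1 Si ÷ 1 = 1.0000.
SiO2 fraction = (1.0000 × 60.083) / 203.771 = 60.083/203.771 = 0.2949.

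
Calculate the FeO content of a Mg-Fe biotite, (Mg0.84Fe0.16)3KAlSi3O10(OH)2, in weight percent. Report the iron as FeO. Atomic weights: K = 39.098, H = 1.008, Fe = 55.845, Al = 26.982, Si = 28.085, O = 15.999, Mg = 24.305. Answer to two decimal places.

7.98 wt%

M((Mg0.84Fe0.16)3KAlSi3O10(OH)2) = 432.393 g/mol; M(FeO) = 71.844 g/mol.
Moles FeO per formula unit = 0.48 Fe ÷ 1 = 0.4800.
FeO fraction = (0.4800 × 71.844) / 432.393 = 34.485/432.393 = 0.0798.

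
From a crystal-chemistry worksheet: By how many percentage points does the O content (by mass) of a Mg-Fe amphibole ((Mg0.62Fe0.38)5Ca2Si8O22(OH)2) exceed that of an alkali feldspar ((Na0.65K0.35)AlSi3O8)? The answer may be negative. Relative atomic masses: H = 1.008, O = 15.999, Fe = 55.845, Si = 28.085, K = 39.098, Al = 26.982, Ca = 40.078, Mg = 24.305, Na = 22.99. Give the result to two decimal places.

O in (Mg0.62Fe0.38)5Ca2Si8O22(OH)2: molar mass 872.279 g/mol; 24×15.999 = 383.976 g → 44.02 wt%.
O in (Na0.65K0.35)AlSi3O8: molar mass 267.857 g/mol; 8×15.999 = 127.992 g → 47.78 wt%.
Difference = 44.02 − 47.78 = -3.76 percentage points.

-3.76 percentage points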